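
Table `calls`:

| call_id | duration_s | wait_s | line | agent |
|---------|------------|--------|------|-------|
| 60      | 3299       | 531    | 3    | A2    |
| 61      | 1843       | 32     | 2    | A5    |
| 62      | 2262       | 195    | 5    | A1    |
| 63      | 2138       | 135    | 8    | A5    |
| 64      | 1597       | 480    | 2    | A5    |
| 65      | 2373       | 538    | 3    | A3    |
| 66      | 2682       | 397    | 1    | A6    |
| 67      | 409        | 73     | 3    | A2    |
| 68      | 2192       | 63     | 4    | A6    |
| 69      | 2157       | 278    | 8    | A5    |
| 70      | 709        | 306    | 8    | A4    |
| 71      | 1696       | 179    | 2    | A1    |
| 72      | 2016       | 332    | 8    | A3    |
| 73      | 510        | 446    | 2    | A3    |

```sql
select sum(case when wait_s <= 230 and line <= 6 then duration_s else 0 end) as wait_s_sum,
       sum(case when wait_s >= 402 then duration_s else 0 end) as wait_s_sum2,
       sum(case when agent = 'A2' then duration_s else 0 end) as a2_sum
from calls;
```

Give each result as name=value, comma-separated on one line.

wait_s_sum=8402, wait_s_sum2=7779, a2_sum=3708

[wait_s_sum: wait_s <= 230 and line <= 6]
call_id=60: ✗
call_id=61: ✓ → 1843
call_id=62: ✓ → 2262
call_id=63: ✗
call_id=64: ✗
call_id=65: ✗
call_id=66: ✗
call_id=67: ✓ → 409
call_id=68: ✓ → 2192
call_id=69: ✗
call_id=70: ✗
call_id=71: ✓ → 1696
call_id=72: ✗
call_id=73: ✗
wait_s_sum = 1843 + 2262 + 409 + 2192 + 1696 = 8402
—
[wait_s_sum2: wait_s >= 402]
call_id=60: ✓ → 3299
call_id=61: ✗
call_id=62: ✗
call_id=63: ✗
call_id=64: ✓ → 1597
call_id=65: ✓ → 2373
call_id=66: ✗
call_id=67: ✗
call_id=68: ✗
call_id=69: ✗
call_id=70: ✗
call_id=71: ✗
call_id=72: ✗
call_id=73: ✓ → 510
wait_s_sum2 = 3299 + 1597 + 2373 + 510 = 7779
—
[a2_sum: agent = 'A2']
call_id=60: ✓ → 3299
call_id=61: ✗
call_id=62: ✗
call_id=63: ✗
call_id=64: ✗
call_id=65: ✗
call_id=66: ✗
call_id=67: ✓ → 409
call_id=68: ✗
call_id=69: ✗
call_id=70: ✗
call_id=71: ✗
call_id=72: ✗
call_id=73: ✗
a2_sum = 3299 + 409 = 3708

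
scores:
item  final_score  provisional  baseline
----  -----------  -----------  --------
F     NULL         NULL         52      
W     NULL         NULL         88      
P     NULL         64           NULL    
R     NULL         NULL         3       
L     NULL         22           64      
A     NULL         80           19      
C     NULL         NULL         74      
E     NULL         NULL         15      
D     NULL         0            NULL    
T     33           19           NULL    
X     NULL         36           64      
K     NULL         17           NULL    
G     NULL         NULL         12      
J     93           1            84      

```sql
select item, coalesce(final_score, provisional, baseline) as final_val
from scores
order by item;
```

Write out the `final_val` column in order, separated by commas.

item=A: final_score=NULL, provisional=80 → 80
item=C: final_score=NULL, provisional=NULL, baseline=74 → 74
item=D: final_score=NULL, provisional=0 → 0
item=E: final_score=NULL, provisional=NULL, baseline=15 → 15
item=F: final_score=NULL, provisional=NULL, baseline=52 → 52
item=G: final_score=NULL, provisional=NULL, baseline=12 → 12
item=J: final_score=93 → 93
item=K: final_score=NULL, provisional=17 → 17
item=L: final_score=NULL, provisional=22 → 22
item=P: final_score=NULL, provisional=64 → 64
item=R: final_score=NULL, provisional=NULL, baseline=3 → 3
item=T: final_score=33 → 33
item=W: final_score=NULL, provisional=NULL, baseline=88 → 88
item=X: final_score=NULL, provisional=36 → 36

80, 74, 0, 15, 52, 12, 93, 17, 22, 64, 3, 33, 88, 36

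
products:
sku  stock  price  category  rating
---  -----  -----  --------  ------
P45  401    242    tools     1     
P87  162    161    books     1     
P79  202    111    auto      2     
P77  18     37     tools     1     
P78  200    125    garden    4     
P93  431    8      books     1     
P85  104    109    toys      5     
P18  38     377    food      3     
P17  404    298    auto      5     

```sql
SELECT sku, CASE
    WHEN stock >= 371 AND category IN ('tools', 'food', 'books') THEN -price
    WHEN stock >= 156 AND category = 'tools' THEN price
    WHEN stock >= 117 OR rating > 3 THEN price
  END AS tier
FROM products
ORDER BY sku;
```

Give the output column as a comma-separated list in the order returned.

sku=P17: stock >= 117 OR rating > 3 → 298
sku=P18: (no match → NULL) → NULL
sku=P45: stock >= 371 AND category IN ('tools', 'food', 'books') → -242
sku=P77: (no match → NULL) → NULL
sku=P78: stock >= 117 OR rating > 3 → 125
sku=P79: stock >= 117 OR rating > 3 → 111
sku=P85: stock >= 117 OR rating > 3 → 109
sku=P87: stock >= 117 OR rating > 3 → 161
sku=P93: stock >= 371 AND category IN ('tools', 'food', 'books') → -8

298, NULL, -242, NULL, 125, 111, 109, 161, -8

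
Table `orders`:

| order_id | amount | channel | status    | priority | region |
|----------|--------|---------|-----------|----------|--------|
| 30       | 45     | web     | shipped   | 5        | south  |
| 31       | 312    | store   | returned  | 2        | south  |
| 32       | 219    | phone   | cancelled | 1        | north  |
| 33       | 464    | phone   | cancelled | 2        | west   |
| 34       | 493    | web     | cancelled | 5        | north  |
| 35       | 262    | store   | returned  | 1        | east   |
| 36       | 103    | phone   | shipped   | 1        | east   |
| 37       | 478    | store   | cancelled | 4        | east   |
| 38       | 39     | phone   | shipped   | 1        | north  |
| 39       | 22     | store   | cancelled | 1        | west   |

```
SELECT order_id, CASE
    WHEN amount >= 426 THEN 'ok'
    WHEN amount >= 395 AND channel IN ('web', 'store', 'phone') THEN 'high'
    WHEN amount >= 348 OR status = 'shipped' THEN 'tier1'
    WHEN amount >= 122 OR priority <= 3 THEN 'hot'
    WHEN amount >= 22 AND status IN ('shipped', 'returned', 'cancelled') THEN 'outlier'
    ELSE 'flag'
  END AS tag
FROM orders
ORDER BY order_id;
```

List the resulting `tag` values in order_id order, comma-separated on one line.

tier1, hot, hot, ok, ok, hot, tier1, ok, tier1, hot

order_id=30: amount >= 348 OR status = 'shipped' → tier1
order_id=31: amount >= 122 OR priority <= 3 → hot
order_id=32: amount >= 122 OR priority <= 3 → hot
order_id=33: amount >= 426 → ok
order_id=34: amount >= 426 → ok
order_id=35: amount >= 122 OR priority <= 3 → hot
order_id=36: amount >= 348 OR status = 'shipped' → tier1
order_id=37: amount >= 426 → ok
order_id=38: amount >= 348 OR status = 'shipped' → tier1
order_id=39: amount >= 122 OR priority <= 3 → hot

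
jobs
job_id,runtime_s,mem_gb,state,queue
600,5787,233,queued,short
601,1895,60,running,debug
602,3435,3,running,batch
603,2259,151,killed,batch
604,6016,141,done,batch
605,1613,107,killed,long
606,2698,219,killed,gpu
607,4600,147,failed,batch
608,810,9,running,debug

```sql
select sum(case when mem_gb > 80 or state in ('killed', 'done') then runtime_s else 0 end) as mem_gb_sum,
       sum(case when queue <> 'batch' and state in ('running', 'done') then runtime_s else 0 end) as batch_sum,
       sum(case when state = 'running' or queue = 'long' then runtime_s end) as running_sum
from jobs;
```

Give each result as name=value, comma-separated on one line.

[mem_gb_sum: mem_gb > 80 or state in ('killed', 'done')]
job_id=600: ✓ → 5787
job_id=601: ✗
job_id=602: ✗
job_id=603: ✓ → 2259
job_id=604: ✓ → 6016
job_id=605: ✓ → 1613
job_id=606: ✓ → 2698
job_id=607: ✓ → 4600
job_id=608: ✗
mem_gb_sum = 5787 + 2259 + 6016 + 1613 + 2698 + 4600 = 22973
—
[batch_sum: queue <> 'batch' and state in ('running', 'done')]
job_id=600: ✗
job_id=601: ✓ → 1895
job_id=602: ✗
job_id=603: ✗
job_id=604: ✗
job_id=605: ✗
job_id=606: ✗
job_id=607: ✗
job_id=608: ✓ → 810
batch_sum = 1895 + 810 = 2705
—
[running_sum: state = 'running' or queue = 'long']
job_id=600: ✗
job_id=601: ✓ → 1895
job_id=602: ✓ → 3435
job_id=603: ✗
job_id=604: ✗
job_id=605: ✓ → 1613
job_id=606: ✗
job_id=607: ✗
job_id=608: ✓ → 810
running_sum = 1895 + 3435 + 1613 + 810 = 7753

mem_gb_sum=22973, batch_sum=2705, running_sum=7753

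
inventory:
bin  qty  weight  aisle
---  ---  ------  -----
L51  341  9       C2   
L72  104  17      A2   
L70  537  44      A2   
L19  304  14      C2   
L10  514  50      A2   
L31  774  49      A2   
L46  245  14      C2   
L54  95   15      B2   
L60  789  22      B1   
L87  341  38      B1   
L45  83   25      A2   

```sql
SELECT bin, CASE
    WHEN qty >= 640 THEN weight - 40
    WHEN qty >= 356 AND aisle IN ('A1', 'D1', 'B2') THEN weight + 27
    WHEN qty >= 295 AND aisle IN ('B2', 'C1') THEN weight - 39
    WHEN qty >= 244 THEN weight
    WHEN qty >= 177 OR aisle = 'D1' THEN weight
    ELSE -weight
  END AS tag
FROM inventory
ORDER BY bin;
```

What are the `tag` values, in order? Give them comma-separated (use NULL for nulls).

50, 14, 9, -25, 14, 9, -15, -18, 44, -17, 38

bin=L10: qty >= 244 → 50
bin=L19: qty >= 244 → 14
bin=L31: qty >= 640 → 9
bin=L45: ELSE → -25
bin=L46: qty >= 244 → 14
bin=L51: qty >= 244 → 9
bin=L54: ELSE → -15
bin=L60: qty >= 640 → -18
bin=L70: qty >= 244 → 44
bin=L72: ELSE → -17
bin=L87: qty >= 244 → 38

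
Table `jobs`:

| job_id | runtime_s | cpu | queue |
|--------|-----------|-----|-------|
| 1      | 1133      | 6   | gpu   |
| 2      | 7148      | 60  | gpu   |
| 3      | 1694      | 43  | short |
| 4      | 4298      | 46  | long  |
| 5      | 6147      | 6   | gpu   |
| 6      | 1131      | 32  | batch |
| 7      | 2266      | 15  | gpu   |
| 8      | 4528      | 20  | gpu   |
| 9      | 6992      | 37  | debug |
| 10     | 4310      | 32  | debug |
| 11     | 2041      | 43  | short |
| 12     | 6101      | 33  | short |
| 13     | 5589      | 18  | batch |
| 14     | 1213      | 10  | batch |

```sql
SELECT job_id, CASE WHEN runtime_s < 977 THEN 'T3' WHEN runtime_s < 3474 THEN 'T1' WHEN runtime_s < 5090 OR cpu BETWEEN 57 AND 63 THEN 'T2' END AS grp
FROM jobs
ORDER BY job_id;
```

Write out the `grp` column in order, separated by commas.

job_id=1: runtime_s < 3474 → T1
job_id=2: runtime_s < 5090 OR cpu BETWEEN 57 AND 63 → T2
job_id=3: runtime_s < 3474 → T1
job_id=4: runtime_s < 5090 OR cpu BETWEEN 57 AND 63 → T2
job_id=5: (no match → NULL) → NULL
job_id=6: runtime_s < 3474 → T1
job_id=7: runtime_s < 3474 → T1
job_id=8: runtime_s < 5090 OR cpu BETWEEN 57 AND 63 → T2
job_id=9: (no match → NULL) → NULL
job_id=10: runtime_s < 5090 OR cpu BETWEEN 57 AND 63 → T2
job_id=11: runtime_s < 3474 → T1
job_id=12: (no match → NULL) → NULL
job_id=13: (no match → NULL) → NULL
job_id=14: runtime_s < 3474 → T1

T1, T2, T1, T2, NULL, T1, T1, T2, NULL, T2, T1, NULL, NULL, T1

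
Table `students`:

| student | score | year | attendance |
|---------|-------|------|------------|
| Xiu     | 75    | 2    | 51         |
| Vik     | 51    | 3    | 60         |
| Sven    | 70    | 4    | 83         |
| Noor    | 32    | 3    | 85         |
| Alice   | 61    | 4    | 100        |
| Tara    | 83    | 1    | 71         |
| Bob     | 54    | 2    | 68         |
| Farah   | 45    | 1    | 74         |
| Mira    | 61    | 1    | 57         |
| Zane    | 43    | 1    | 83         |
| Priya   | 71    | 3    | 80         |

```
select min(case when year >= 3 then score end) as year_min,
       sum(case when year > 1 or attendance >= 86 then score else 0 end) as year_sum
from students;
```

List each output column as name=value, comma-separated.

[year_min: year >= 3]
student=Xiu: ✗
student=Vik: ✓ → 51
student=Sven: ✓ → 70
student=Noor: ✓ → 32
student=Alice: ✓ → 61
student=Tara: ✗
student=Bob: ✗
student=Farah: ✗
student=Mira: ✗
student=Zane: ✗
student=Priya: ✓ → 71
year_min = MIN(51, 70, 32, 61, 71) = 32
—
[year_sum: year > 1 or attendance >= 86]
student=Xiu: ✓ → 75
student=Vik: ✓ → 51
student=Sven: ✓ → 70
student=Noor: ✓ → 32
student=Alice: ✓ → 61
student=Tara: ✗
student=Bob: ✓ → 54
student=Farah: ✗
student=Mira: ✗
student=Zane: ✗
student=Priya: ✓ → 71
year_sum = 75 + 51 + 70 + 32 + 61 + 54 + 71 = 414

year_min=32, year_sum=414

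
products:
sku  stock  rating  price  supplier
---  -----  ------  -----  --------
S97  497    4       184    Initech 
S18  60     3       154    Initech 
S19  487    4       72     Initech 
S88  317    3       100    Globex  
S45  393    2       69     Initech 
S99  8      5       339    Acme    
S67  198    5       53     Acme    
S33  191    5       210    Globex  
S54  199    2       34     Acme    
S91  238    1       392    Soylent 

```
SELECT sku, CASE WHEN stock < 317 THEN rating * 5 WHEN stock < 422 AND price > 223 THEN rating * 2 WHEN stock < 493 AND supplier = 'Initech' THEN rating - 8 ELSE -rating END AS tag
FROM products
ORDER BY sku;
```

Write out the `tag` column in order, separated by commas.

sku=S18: stock < 317 → 15
sku=S19: stock < 493 AND supplier = 'Initech' → -4
sku=S33: stock < 317 → 25
sku=S45: stock < 493 AND supplier = 'Initech' → -6
sku=S54: stock < 317 → 10
sku=S67: stock < 317 → 25
sku=S88: ELSE → -3
sku=S91: stock < 317 → 5
sku=S97: ELSE → -4
sku=S99: stock < 317 → 25

15, -4, 25, -6, 10, 25, -3, 5, -4, 25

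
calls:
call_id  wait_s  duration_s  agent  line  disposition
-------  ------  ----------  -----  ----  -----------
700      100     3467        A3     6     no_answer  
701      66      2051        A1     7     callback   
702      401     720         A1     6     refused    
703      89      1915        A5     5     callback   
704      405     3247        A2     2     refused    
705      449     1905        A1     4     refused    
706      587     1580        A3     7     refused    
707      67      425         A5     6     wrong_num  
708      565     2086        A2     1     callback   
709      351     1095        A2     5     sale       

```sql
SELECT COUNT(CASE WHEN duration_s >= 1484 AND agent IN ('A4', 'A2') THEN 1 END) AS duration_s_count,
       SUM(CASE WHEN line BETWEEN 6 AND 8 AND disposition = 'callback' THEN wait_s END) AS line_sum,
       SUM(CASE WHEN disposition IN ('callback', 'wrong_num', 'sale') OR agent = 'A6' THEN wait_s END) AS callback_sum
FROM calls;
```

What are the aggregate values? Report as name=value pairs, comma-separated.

duration_s_count=2, line_sum=66, callback_sum=1138

[duration_s_count: duration_s >= 1484 AND agent IN ('A4', 'A2')]
call_id=700: ✗
call_id=701: ✗
call_id=702: ✗
call_id=703: ✗
call_id=704: ✓ → 1
call_id=705: ✗
call_id=706: ✗
call_id=707: ✗
call_id=708: ✓ → 1
call_id=709: ✗
duration_s_count = COUNT(1, 1) = 2
—
[line_sum: line BETWEEN 6 AND 8 AND disposition = 'callback']
call_id=700: ✗
call_id=701: ✓ → 66
call_id=702: ✗
call_id=703: ✗
call_id=704: ✗
call_id=705: ✗
call_id=706: ✗
call_id=707: ✗
call_id=708: ✗
call_id=709: ✗
line_sum = 66
—
[callback_sum: disposition IN ('callback', 'wrong_num', 'sale') OR agent = 'A6']
call_id=700: ✗
call_id=701: ✓ → 66
call_id=702: ✗
call_id=703: ✓ → 89
call_id=704: ✗
call_id=705: ✗
call_id=706: ✗
call_id=707: ✓ → 67
call_id=708: ✓ → 565
call_id=709: ✓ → 351
callback_sum = 66 + 89 + 67 + 565 + 351 = 1138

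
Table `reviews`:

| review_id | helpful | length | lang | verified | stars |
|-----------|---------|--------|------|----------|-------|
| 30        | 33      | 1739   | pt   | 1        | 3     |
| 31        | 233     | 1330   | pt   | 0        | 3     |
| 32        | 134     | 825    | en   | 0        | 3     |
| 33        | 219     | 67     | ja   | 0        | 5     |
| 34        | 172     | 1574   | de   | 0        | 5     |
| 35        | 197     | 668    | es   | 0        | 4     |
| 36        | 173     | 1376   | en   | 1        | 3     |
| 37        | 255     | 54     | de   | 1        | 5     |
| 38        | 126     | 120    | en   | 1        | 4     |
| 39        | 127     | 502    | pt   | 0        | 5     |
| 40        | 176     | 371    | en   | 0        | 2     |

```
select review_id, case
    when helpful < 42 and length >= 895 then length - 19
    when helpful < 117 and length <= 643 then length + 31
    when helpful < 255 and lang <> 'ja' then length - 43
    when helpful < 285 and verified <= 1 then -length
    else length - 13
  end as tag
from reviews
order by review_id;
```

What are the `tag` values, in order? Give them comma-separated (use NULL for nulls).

1720, 1287, 782, -67, 1531, 625, 1333, -54, 77, 459, 328

review_id=30: helpful < 42 and length >= 895 → 1720
review_id=31: helpful < 255 and lang <> 'ja' → 1287
review_id=32: helpful < 255 and lang <> 'ja' → 782
review_id=33: helpful < 285 and verified <= 1 → -67
review_id=34: helpful < 255 and lang <> 'ja' → 1531
review_id=35: helpful < 255 and lang <> 'ja' → 625
review_id=36: helpful < 255 and lang <> 'ja' → 1333
review_id=37: helpful < 285 and verified <= 1 → -54
review_id=38: helpful < 255 and lang <> 'ja' → 77
review_id=39: helpful < 255 and lang <> 'ja' → 459
review_id=40: helpful < 255 and lang <> 'ja' → 328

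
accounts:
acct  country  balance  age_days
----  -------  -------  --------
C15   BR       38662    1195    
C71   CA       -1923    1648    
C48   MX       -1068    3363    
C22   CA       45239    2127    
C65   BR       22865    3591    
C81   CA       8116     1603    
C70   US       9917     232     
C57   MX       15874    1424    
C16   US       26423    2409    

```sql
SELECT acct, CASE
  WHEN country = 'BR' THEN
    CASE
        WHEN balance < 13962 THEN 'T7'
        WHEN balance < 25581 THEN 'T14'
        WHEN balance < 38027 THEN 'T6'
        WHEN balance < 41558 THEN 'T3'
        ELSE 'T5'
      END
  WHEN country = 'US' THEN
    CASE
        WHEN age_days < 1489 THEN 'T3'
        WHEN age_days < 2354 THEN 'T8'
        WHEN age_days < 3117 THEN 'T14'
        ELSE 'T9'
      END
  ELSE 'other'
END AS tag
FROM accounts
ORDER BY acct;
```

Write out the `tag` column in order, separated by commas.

T3, T14, other, other, other, T14, T3, other, other

acct=C15: country='BR' → inner[balance < 41558] → T3
acct=C16: country='US' → inner[age_days < 3117] → T14
acct=C22: country='CA' → outer ELSE → other
acct=C48: country='MX' → outer ELSE → other
acct=C57: country='MX' → outer ELSE → other
acct=C65: country='BR' → inner[balance < 25581] → T14
acct=C70: country='US' → inner[age_days < 1489] → T3
acct=C71: country='CA' → outer ELSE → other
acct=C81: country='CA' → outer ELSE → other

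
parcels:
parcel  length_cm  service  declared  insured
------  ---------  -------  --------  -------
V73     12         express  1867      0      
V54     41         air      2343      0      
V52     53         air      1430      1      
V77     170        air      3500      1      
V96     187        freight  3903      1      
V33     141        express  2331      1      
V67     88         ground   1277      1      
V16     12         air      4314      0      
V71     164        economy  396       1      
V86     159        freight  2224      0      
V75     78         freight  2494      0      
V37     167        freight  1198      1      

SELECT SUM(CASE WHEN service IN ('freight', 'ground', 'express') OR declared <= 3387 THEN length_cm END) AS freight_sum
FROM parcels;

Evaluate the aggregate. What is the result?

1090

parcel=V73: ✓ → 12
parcel=V54: ✓ → 41
parcel=V52: ✓ → 53
parcel=V77: ✗
parcel=V96: ✓ → 187
parcel=V33: ✓ → 141
parcel=V67: ✓ → 88
parcel=V16: ✗
parcel=V71: ✓ → 164
parcel=V86: ✓ → 159
parcel=V75: ✓ → 78
parcel=V37: ✓ → 167
freight_sum = 12 + 41 + 53 + 187 + 141 + 88 + 164 + 159 + 78 + 167 = 1090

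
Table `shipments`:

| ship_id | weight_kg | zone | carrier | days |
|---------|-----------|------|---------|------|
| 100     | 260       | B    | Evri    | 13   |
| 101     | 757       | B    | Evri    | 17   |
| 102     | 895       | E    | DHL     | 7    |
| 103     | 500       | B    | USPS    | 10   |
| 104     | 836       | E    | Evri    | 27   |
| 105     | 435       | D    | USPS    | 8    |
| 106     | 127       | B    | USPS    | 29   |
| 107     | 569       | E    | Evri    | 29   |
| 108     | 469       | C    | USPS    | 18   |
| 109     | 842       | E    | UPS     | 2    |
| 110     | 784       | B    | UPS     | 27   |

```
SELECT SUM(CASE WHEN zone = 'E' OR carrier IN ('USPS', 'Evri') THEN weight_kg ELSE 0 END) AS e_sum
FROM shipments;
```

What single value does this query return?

5690

ship_id=100: ✓ → 260
ship_id=101: ✓ → 757
ship_id=102: ✓ → 895
ship_id=103: ✓ → 500
ship_id=104: ✓ → 836
ship_id=105: ✓ → 435
ship_id=106: ✓ → 127
ship_id=107: ✓ → 569
ship_id=108: ✓ → 469
ship_id=109: ✓ → 842
ship_id=110: ✗
e_sum = 260 + 757 + 895 + 500 + 836 + 435 + 127 + 569 + 469 + 842 = 5690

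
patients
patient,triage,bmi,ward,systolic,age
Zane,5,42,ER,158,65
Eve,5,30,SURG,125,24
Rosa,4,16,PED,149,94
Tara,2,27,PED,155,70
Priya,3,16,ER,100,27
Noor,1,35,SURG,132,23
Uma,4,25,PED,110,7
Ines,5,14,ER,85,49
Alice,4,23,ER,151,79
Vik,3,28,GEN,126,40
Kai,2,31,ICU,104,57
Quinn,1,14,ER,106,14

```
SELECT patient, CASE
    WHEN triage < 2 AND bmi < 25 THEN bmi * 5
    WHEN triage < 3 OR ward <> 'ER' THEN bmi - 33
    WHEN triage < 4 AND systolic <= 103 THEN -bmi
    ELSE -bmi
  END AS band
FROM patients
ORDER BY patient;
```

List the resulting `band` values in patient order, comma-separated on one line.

-23, -3, -14, -2, 2, -16, 70, -17, -6, -8, -5, -42

patient=Alice: ELSE → -23
patient=Eve: triage < 3 OR ward <> 'ER' → -3
patient=Ines: ELSE → -14
patient=Kai: triage < 3 OR ward <> 'ER' → -2
patient=Noor: triage < 3 OR ward <> 'ER' → 2
patient=Priya: triage < 4 AND systolic <= 103 → -16
patient=Quinn: triage < 2 AND bmi < 25 → 70
patient=Rosa: triage < 3 OR ward <> 'ER' → -17
patient=Tara: triage < 3 OR ward <> 'ER' → -6
patient=Uma: triage < 3 OR ward <> 'ER' → -8
patient=Vik: triage < 3 OR ward <> 'ER' → -5
patient=Zane: ELSE → -42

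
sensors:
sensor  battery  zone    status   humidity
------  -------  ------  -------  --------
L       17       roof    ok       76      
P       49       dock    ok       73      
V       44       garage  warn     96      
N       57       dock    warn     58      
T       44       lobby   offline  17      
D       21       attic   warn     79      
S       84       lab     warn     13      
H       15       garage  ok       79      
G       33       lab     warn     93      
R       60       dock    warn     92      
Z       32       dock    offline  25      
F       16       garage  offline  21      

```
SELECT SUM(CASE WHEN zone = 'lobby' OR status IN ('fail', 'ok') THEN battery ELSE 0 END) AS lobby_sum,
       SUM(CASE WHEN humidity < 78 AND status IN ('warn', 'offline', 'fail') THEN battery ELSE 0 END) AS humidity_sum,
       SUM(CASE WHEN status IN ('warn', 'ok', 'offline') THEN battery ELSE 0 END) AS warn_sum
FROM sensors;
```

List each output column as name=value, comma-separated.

[lobby_sum: zone = 'lobby' OR status IN ('fail', 'ok')]
sensor=L: ✓ → 17
sensor=P: ✓ → 49
sensor=V: ✗
sensor=N: ✗
sensor=T: ✓ → 44
sensor=D: ✗
sensor=S: ✗
sensor=H: ✓ → 15
sensor=G: ✗
sensor=R: ✗
sensor=Z: ✗
sensor=F: ✗
lobby_sum = 17 + 49 + 44 + 15 = 125
—
[humidity_sum: humidity < 78 AND status IN ('warn', 'offline', 'fail')]
sensor=L: ✗
sensor=P: ✗
sensor=V: ✗
sensor=N: ✓ → 57
sensor=T: ✓ → 44
sensor=D: ✗
sensor=S: ✓ → 84
sensor=H: ✗
sensor=G: ✗
sensor=R: ✗
sensor=Z: ✓ → 32
sensor=F: ✓ → 16
humidity_sum = 57 + 44 + 84 + 32 + 16 = 233
—
[warn_sum: status IN ('warn', 'ok', 'offline')]
sensor=L: ✓ → 17
sensor=P: ✓ → 49
sensor=V: ✓ → 44
sensor=N: ✓ → 57
sensor=T: ✓ → 44
sensor=D: ✓ → 21
sensor=S: ✓ → 84
sensor=H: ✓ → 15
sensor=G: ✓ → 33
sensor=R: ✓ → 60
sensor=Z: ✓ → 32
sensor=F: ✓ → 16
warn_sum = 17 + 49 + 44 + 57 + 44 + 21 + 84 + 15 + 33 + 60 + 32 + 16 = 472

lobby_sum=125, humidity_sum=233, warn_sum=472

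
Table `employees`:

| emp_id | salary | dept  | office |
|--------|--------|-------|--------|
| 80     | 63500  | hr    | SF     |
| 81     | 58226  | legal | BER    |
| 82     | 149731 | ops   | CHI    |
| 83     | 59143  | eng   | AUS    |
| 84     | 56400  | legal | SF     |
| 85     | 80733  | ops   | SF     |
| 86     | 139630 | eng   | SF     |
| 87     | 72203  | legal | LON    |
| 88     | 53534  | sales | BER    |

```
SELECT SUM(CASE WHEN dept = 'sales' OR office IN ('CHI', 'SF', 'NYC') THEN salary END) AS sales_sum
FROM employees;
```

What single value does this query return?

emp_id=80: ✓ → 63500
emp_id=81: ✗
emp_id=82: ✓ → 149731
emp_id=83: ✗
emp_id=84: ✓ → 56400
emp_id=85: ✓ → 80733
emp_id=86: ✓ → 139630
emp_id=87: ✗
emp_id=88: ✓ → 53534
sales_sum = 63500 + 149731 + 56400 + 80733 + 139630 + 53534 = 543528

543528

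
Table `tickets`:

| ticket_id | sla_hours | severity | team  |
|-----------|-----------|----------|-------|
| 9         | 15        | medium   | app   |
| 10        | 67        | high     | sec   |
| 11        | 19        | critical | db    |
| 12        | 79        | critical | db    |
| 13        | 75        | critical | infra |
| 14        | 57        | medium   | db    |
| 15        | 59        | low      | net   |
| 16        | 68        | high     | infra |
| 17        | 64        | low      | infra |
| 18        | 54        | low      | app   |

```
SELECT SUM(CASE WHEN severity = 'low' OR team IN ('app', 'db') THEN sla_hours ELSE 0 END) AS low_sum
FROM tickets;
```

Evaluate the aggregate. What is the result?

347

ticket_id=9: ✓ → 15
ticket_id=10: ✗
ticket_id=11: ✓ → 19
ticket_id=12: ✓ → 79
ticket_id=13: ✗
ticket_id=14: ✓ → 57
ticket_id=15: ✓ → 59
ticket_id=16: ✗
ticket_id=17: ✓ → 64
ticket_id=18: ✓ → 54
low_sum = 15 + 19 + 79 + 57 + 59 + 64 + 54 = 347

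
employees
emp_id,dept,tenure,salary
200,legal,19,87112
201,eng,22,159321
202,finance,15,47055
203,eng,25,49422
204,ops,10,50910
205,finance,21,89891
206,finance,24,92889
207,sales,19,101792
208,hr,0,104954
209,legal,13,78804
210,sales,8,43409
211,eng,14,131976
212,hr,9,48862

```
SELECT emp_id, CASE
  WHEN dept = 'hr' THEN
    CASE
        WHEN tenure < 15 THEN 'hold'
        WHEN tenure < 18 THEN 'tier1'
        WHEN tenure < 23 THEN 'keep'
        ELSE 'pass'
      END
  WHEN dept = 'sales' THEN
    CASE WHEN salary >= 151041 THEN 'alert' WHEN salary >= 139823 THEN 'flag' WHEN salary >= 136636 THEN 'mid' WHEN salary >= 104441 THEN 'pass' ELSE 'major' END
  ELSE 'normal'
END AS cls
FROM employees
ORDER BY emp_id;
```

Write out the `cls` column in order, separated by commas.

normal, normal, normal, normal, normal, normal, normal, major, hold, normal, major, normal, hold

emp_id=200: dept='legal' → outer ELSE → normal
emp_id=201: dept='eng' → outer ELSE → normal
emp_id=202: dept='finance' → outer ELSE → normal
emp_id=203: dept='eng' → outer ELSE → normal
emp_id=204: dept='ops' → outer ELSE → normal
emp_id=205: dept='finance' → outer ELSE → normal
emp_id=206: dept='finance' → outer ELSE → normal
emp_id=207: dept='sales' → inner[ELSE] → major
emp_id=208: dept='hr' → inner[tenure < 15] → hold
emp_id=209: dept='legal' → outer ELSE → normal
emp_id=210: dept='sales' → inner[ELSE] → major
emp_id=211: dept='eng' → outer ELSE → normal
emp_id=212: dept='hr' → inner[tenure < 15] → hold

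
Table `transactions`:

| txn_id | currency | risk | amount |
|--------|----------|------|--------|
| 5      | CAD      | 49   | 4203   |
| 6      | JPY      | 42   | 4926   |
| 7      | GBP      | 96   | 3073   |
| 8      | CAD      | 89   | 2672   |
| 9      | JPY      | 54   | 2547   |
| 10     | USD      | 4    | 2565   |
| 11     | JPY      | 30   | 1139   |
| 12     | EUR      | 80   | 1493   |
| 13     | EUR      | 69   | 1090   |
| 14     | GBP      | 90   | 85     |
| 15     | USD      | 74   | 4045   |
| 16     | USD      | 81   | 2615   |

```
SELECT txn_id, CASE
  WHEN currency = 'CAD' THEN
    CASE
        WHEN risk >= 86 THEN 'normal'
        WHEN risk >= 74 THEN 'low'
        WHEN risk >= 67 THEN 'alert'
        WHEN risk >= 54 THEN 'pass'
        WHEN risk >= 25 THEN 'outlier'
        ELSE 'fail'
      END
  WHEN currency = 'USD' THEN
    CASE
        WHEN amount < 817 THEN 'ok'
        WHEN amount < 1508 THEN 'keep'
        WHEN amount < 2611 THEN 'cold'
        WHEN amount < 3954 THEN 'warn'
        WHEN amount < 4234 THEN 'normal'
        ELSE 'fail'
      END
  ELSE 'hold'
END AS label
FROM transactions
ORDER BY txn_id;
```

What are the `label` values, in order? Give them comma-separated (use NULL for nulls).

outlier, hold, hold, normal, hold, cold, hold, hold, hold, hold, normal, warn

txn_id=5: currency='CAD' → inner[risk >= 25] → outlier
txn_id=6: currency='JPY' → outer ELSE → hold
txn_id=7: currency='GBP' → outer ELSE → hold
txn_id=8: currency='CAD' → inner[risk >= 86] → normal
txn_id=9: currency='JPY' → outer ELSE → hold
txn_id=10: currency='USD' → inner[amount < 2611] → cold
txn_id=11: currency='JPY' → outer ELSE → hold
txn_id=12: currency='EUR' → outer ELSE → hold
txn_id=13: currency='EUR' → outer ELSE → hold
txn_id=14: currency='GBP' → outer ELSE → hold
txn_id=15: currency='USD' → inner[amount < 4234] → normal
txn_id=16: currency='USD' → inner[amount < 3954] → warn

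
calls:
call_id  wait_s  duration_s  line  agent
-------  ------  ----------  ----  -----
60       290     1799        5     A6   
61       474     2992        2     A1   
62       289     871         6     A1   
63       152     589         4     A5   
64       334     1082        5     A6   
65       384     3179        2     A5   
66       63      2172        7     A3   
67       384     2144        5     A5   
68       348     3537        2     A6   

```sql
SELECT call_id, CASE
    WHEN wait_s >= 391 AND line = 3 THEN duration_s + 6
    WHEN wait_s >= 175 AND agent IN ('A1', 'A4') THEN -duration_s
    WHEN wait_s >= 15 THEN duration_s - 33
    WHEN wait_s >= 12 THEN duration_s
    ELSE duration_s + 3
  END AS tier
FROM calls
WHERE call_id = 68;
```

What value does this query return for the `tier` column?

call_id = 68: wait_s=348, duration_s=3537, line=2, agent=A6.
wait_s >= 391 AND line = 3 → false
wait_s >= 175 AND agent IN ('A1', 'A4') → false
wait_s >= 15 → true → 3504

3504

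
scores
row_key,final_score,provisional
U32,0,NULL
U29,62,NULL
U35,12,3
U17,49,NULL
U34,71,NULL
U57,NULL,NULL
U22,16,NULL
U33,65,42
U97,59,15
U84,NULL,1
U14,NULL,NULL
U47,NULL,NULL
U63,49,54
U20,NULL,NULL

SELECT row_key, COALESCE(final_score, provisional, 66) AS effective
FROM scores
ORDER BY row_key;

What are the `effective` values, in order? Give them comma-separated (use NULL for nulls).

row_key=U14: final_score=NULL, provisional=NULL, → literal 66 → 66
row_key=U17: final_score=49 → 49
row_key=U20: final_score=NULL, provisional=NULL, → literal 66 → 66
row_key=U22: final_score=16 → 16
row_key=U29: final_score=62 → 62
row_key=U32: final_score=0 → 0
row_key=U33: final_score=65 → 65
row_key=U34: final_score=71 → 71
row_key=U35: final_score=12 → 12
row_key=U47: final_score=NULL, provisional=NULL, → literal 66 → 66
row_key=U57: final_score=NULL, provisional=NULL, → literal 66 → 66
row_key=U63: final_score=49 → 49
row_key=U84: final_score=NULL, provisional=1 → 1
row_key=U97: final_score=59 → 59

66, 49, 66, 16, 62, 0, 65, 71, 12, 66, 66, 49, 1, 59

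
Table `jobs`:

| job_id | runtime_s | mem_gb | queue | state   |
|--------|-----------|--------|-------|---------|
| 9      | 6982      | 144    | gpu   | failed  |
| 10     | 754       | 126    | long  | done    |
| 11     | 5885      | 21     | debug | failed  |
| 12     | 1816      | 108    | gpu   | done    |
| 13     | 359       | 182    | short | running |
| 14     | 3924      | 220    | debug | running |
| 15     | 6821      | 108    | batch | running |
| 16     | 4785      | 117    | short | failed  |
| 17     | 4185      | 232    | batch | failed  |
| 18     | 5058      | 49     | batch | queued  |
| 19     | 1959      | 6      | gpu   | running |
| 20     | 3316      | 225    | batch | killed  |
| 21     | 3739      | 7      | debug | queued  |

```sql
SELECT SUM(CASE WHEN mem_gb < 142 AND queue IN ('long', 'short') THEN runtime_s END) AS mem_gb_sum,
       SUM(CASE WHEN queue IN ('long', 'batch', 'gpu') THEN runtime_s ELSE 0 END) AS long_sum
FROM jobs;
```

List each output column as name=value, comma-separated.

[mem_gb_sum: mem_gb < 142 AND queue IN ('long', 'short')]
job_id=9: ✗
job_id=10: ✓ → 754
job_id=11: ✗
job_id=12: ✗
job_id=13: ✗
job_id=14: ✗
job_id=15: ✗
job_id=16: ✓ → 4785
job_id=17: ✗
job_id=18: ✗
job_id=19: ✗
job_id=20: ✗
job_id=21: ✗
mem_gb_sum = 754 + 4785 = 5539
—
[long_sum: queue IN ('long', 'batch', 'gpu')]
job_id=9: ✓ → 6982
job_id=10: ✓ → 754
job_id=11: ✗
job_id=12: ✓ → 1816
job_id=13: ✗
job_id=14: ✗
job_id=15: ✓ → 6821
job_id=16: ✗
job_id=17: ✓ → 4185
job_id=18: ✓ → 5058
job_id=19: ✓ → 1959
job_id=20: ✓ → 3316
job_id=21: ✗
long_sum = 6982 + 754 + 1816 + 6821 + 4185 + 5058 + 1959 + 3316 = 30891

mem_gb_sum=5539, long_sum=30891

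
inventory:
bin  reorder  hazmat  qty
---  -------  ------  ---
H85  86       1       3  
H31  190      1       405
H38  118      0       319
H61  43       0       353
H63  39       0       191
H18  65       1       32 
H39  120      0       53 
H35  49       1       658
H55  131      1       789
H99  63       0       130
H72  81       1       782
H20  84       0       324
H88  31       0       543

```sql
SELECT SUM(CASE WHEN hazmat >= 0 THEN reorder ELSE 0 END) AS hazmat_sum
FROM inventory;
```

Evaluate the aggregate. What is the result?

bin=H85: ✓ → 86
bin=H31: ✓ → 190
bin=H38: ✓ → 118
bin=H61: ✓ → 43
bin=H63: ✓ → 39
bin=H18: ✓ → 65
bin=H39: ✓ → 120
bin=H35: ✓ → 49
bin=H55: ✓ → 131
bin=H99: ✓ → 63
bin=H72: ✓ → 81
bin=H20: ✓ → 84
bin=H88: ✓ → 31
hazmat_sum = 86 + 190 + 118 + 43 + 39 + 65 + 120 + 49 + 131 + 63 + 81 + 84 + 31 = 1100

1100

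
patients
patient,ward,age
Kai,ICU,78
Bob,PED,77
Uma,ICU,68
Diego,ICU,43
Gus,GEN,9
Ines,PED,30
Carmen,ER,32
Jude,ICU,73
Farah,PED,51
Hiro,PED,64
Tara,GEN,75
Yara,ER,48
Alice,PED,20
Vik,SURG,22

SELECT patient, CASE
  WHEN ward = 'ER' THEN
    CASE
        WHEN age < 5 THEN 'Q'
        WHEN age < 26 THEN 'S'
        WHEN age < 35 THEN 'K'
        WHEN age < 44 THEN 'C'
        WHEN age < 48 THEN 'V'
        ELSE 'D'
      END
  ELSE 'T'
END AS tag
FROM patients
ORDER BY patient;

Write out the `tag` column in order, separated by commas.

patient=Alice: ward='PED' → outer ELSE → T
patient=Bob: ward='PED' → outer ELSE → T
patient=Carmen: ward='ER' → inner[age < 35] → K
patient=Diego: ward='ICU' → outer ELSE → T
patient=Farah: ward='PED' → outer ELSE → T
patient=Gus: ward='GEN' → outer ELSE → T
patient=Hiro: ward='PED' → outer ELSE → T
patient=Ines: ward='PED' → outer ELSE → T
patient=Jude: ward='ICU' → outer ELSE → T
patient=Kai: ward='ICU' → outer ELSE → T
patient=Tara: ward='GEN' → outer ELSE → T
patient=Uma: ward='ICU' → outer ELSE → T
patient=Vik: ward='SURG' → outer ELSE → T
patient=Yara: ward='ER' → inner[ELSE] → D

T, T, K, T, T, T, T, T, T, T, T, T, T, D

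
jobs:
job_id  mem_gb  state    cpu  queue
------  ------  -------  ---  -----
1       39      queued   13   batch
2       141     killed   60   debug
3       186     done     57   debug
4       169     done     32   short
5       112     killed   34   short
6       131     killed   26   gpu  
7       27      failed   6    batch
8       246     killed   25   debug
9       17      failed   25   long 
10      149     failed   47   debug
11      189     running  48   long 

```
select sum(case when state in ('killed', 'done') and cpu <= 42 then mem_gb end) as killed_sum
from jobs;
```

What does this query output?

job_id=1: ✗
job_id=2: ✗
job_id=3: ✗
job_id=4: ✓ → 169
job_id=5: ✓ → 112
job_id=6: ✓ → 131
job_id=7: ✗
job_id=8: ✓ → 246
job_id=9: ✗
job_id=10: ✗
job_id=11: ✗
killed_sum = 169 + 112 + 131 + 246 = 658

658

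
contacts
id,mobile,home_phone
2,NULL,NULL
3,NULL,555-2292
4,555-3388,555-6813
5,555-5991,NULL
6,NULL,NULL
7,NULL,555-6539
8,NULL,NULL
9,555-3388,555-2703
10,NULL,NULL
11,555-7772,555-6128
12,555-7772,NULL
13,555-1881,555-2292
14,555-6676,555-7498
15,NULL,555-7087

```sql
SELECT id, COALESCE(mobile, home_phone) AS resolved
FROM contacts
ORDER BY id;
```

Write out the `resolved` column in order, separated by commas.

id=2: mobile=NULL, home_phone=NULL (all NULL) → NULL
id=3: mobile=NULL, home_phone=555-2292 → 555-2292
id=4: mobile=555-3388 → 555-3388
id=5: mobile=555-5991 → 555-5991
id=6: mobile=NULL, home_phone=NULL (all NULL) → NULL
id=7: mobile=NULL, home_phone=555-6539 → 555-6539
id=8: mobile=NULL, home_phone=NULL (all NULL) → NULL
id=9: mobile=555-3388 → 555-3388
id=10: mobile=NULL, home_phone=NULL (all NULL) → NULL
id=11: mobile=555-7772 → 555-7772
id=12: mobile=555-7772 → 555-7772
id=13: mobile=555-1881 → 555-1881
id=14: mobile=555-6676 → 555-6676
id=15: mobile=NULL, home_phone=555-7087 → 555-7087

NULL, 555-2292, 555-3388, 555-5991, NULL, 555-6539, NULL, 555-3388, NULL, 555-7772, 555-7772, 555-1881, 555-6676, 555-7087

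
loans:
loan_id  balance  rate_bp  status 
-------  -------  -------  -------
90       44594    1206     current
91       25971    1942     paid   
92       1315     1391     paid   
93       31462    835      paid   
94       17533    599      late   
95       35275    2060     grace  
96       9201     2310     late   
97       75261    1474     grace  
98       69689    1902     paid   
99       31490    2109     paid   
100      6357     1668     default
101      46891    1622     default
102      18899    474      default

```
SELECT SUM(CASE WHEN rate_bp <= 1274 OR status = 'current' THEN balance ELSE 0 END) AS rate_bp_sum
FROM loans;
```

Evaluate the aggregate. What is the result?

loan_id=90: ✓ → 44594
loan_id=91: ✗
loan_id=92: ✗
loan_id=93: ✓ → 31462
loan_id=94: ✓ → 17533
loan_id=95: ✗
loan_id=96: ✗
loan_id=97: ✗
loan_id=98: ✗
loan_id=99: ✗
loan_id=100: ✗
loan_id=101: ✗
loan_id=102: ✓ → 18899
rate_bp_sum = 44594 + 31462 + 17533 + 18899 = 112488

112488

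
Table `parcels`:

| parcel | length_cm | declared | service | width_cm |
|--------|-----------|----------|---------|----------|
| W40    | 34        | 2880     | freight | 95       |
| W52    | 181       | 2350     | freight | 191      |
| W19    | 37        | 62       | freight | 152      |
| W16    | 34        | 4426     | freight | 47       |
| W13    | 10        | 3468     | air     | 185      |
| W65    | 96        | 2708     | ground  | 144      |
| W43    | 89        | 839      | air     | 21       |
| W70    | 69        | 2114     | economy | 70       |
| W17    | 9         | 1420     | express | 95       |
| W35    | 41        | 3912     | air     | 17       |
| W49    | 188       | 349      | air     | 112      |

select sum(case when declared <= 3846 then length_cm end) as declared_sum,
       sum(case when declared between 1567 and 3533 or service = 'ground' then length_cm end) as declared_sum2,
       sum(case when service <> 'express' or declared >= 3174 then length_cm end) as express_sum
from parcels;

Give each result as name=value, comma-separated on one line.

[declared_sum: declared <= 3846]
parcel=W40: ✓ → 34
parcel=W52: ✓ → 181
parcel=W19: ✓ → 37
parcel=W16: ✗
parcel=W13: ✓ → 10
parcel=W65: ✓ → 96
parcel=W43: ✓ → 89
parcel=W70: ✓ → 69
parcel=W17: ✓ → 9
parcel=W35: ✗
parcel=W49: ✓ → 188
declared_sum = 34 + 181 + 37 + 10 + 96 + 89 + 69 + 9 + 188 = 713
—
[declared_sum2: declared between 1567 and 3533 or service = 'ground']
parcel=W40: ✓ → 34
parcel=W52: ✓ → 181
parcel=W19: ✗
parcel=W16: ✗
parcel=W13: ✓ → 10
parcel=W65: ✓ → 96
parcel=W43: ✗
parcel=W70: ✓ → 69
parcel=W17: ✗
parcel=W35: ✗
parcel=W49: ✗
declared_sum2 = 34 + 181 + 10 + 96 + 69 = 390
—
[express_sum: service <> 'express' or declared >= 3174]
parcel=W40: ✓ → 34
parcel=W52: ✓ → 181
parcel=W19: ✓ → 37
parcel=W16: ✓ → 34
parcel=W13: ✓ → 10
parcel=W65: ✓ → 96
parcel=W43: ✓ → 89
parcel=W70: ✓ → 69
parcel=W17: ✗
parcel=W35: ✓ → 41
parcel=W49: ✓ → 188
express_sum = 34 + 181 + 37 + 34 + 10 + 96 + 89 + 69 + 41 + 188 = 779

declared_sum=713, declared_sum2=390, express_sum=779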